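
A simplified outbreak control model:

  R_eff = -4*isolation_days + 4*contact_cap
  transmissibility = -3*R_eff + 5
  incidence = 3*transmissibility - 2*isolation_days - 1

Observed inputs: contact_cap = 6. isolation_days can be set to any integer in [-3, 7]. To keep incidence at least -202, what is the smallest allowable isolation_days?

isolation_days = 0

Substituting into the R_eff equation gives R_eff = -4*isolation_days + 24.
transmissibility becomes 12*isolation_days - 67.
Substituting into the incidence equation gives incidence = 34*isolation_days - 202.
Require 34*isolation_days - 202 ≥ -202, so isolation_days ≥ 0.
The smallest integer in [-3, 7] satisfying this is 0.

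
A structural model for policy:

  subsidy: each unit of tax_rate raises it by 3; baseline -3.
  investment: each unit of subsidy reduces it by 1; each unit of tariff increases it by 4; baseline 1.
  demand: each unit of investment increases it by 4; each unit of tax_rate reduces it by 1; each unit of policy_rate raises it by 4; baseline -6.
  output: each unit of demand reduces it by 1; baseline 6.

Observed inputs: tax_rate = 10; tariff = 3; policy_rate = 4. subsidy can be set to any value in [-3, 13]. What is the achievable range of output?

-58 to 6

Intervening on subsidy fixes its value directly, overriding its dependence on tax_rate.
Substituting into the investment equation gives investment = -subsidy + 13.
Substituting into the demand equation gives demand = -4*subsidy + 52.
This gives output = 4*subsidy - 46.
Linear in subsidy, so extremes are at the endpoints: subsidy = -3 gives output = -58; subsidy = 13 gives output = 6.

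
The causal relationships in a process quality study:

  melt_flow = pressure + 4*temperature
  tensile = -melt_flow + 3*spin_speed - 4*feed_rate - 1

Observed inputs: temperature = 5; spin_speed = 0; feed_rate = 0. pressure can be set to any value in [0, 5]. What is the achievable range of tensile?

-26 to -21

Substituting into the melt_flow equation gives melt_flow = pressure + 20.
So tensile = -pressure - 21.
Linear in pressure, so extremes are at the endpoints: pressure = 0 gives tensile = -21; pressure = 5 gives tensile = -26.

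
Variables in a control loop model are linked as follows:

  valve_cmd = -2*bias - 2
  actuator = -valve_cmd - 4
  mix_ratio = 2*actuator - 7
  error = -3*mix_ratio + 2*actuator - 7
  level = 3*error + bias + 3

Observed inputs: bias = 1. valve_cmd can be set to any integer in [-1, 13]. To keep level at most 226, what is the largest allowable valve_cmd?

valve_cmd = 11

Intervening on valve_cmd fixes its value directly, overriding its dependence on bias.
Substituting into the mix_ratio equation gives mix_ratio = -2*valve_cmd - 15.
Substituting into the error equation gives error = 4*valve_cmd + 30.
So level = 12*valve_cmd + 94.
Require 12*valve_cmd + 94 ≤ 226, so valve_cmd ≤ 11.
The largest integer in [-1, 13] satisfying this is 11.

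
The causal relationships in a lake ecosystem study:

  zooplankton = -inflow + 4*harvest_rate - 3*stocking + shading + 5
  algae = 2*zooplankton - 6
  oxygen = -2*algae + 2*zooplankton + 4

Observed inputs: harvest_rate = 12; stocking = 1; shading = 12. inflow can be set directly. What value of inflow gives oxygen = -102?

inflow = 3

Substituting into the zooplankton equation gives zooplankton = -inflow + 62.
Substituting into the algae equation gives algae = -2*inflow + 118.
oxygen becomes 2*inflow - 108.
Solve 2*inflow - 108 = -102: inflow = (-102 + 108) / 2 = 3.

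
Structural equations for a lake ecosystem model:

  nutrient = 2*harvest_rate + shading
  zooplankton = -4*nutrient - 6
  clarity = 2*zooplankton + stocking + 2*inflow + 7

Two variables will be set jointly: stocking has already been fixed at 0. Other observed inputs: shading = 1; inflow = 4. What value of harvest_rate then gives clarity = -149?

With stocking held at 0:
Substituting into the nutrient equation gives nutrient = 2*harvest_rate + 1.
Substituting into the zooplankton equation gives zooplankton = -8*harvest_rate - 10.
Substituting into the clarity equation gives clarity = -16*harvest_rate - 5.
Solve -16*harvest_rate - 5 = -149: harvest_rate = (-149 + 5) / -16 = 9.

harvest_rate = 9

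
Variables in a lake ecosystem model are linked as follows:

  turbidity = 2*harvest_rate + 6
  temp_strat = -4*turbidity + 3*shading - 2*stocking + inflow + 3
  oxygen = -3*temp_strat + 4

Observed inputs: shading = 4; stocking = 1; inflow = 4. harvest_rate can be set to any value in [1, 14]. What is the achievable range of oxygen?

Substituting into the temp_strat equation gives temp_strat = -8*harvest_rate - 7.
So oxygen = 24*harvest_rate + 25.
Linear in harvest_rate, so extremes are at the endpoints: harvest_rate = 1 gives oxygen = 49; harvest_rate = 14 gives oxygen = 361.

49 to 361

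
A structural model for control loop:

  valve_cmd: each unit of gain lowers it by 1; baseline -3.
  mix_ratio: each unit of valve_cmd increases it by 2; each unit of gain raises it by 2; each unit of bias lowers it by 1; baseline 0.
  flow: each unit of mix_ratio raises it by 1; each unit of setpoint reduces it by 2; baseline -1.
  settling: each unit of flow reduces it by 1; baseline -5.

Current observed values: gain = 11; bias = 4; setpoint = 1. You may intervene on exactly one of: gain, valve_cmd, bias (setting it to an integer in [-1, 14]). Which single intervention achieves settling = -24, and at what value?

Intervening on gain: the paths from gain to settling cancel (net effect zero), leaving settling = 8; -24 is unreachable this way.
Intervening on valve_cmd: with other inputs at their observed values, settling = -2*valve_cmd - 20. Solving for -24 gives valve_cmd = 2, within [-1, 14].
Intervening on bias: settling = bias + 4. Reaching -24 requires bias = -28, outside [-1, 14].

set valve_cmd = 2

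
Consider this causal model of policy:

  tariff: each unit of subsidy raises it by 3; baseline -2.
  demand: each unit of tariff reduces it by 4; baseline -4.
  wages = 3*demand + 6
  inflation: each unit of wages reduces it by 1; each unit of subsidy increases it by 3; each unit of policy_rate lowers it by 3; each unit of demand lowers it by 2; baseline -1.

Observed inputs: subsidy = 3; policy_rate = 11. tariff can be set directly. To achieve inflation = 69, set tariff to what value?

Intervening on tariff fixes its value directly, overriding its dependence on subsidy.
Substituting into the wages equation gives wages = -12*tariff - 6.
Substituting into the inflation equation gives inflation = 20*tariff - 11.
Solve 20*tariff - 11 = 69: tariff = (69 + 11) / 20 = 4.

tariff = 4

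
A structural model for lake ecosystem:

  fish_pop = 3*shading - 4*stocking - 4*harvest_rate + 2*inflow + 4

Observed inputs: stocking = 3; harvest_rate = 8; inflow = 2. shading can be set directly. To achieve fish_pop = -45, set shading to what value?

Substituting into the fish_pop equation gives fish_pop = 3*shading - 36.
Solve 3*shading - 36 = -45: shading = (-45 + 36) / 3 = -3.

shading = -3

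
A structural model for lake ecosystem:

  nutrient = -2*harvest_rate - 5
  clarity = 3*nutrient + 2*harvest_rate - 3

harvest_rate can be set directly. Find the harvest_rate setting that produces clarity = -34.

harvest_rate = 4

Substituting into the clarity equation gives clarity = -4*harvest_rate - 18.
Solve -4*harvest_rate - 18 = -34: harvest_rate = (-34 + 18) / -4 = 4.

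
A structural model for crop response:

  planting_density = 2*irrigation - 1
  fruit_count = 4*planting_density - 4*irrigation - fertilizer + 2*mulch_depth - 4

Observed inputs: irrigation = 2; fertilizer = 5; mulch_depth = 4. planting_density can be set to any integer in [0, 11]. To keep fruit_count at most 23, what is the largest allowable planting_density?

Intervening on planting_density fixes its value directly, overriding its dependence on irrigation.
Substituting into the fruit_count equation gives fruit_count = 4*planting_density - 9.
Require 4*planting_density - 9 ≤ 23, so planting_density ≤ 8.
The largest integer in [0, 11] satisfying this is 8.

planting_density = 8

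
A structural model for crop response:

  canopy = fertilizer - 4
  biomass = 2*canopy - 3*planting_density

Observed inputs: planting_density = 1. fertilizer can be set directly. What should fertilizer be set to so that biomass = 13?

fertilizer = 12

Substituting into the biomass equation gives biomass = 2*fertilizer - 11.
Solve 2*fertilizer - 11 = 13: fertilizer = (13 + 11) / 2 = 12.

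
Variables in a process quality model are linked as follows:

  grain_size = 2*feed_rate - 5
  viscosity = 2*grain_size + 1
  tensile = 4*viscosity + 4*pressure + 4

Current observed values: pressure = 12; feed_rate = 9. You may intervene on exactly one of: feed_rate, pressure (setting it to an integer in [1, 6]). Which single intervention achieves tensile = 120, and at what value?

set pressure = 2

Intervening on feed_rate: tensile = 16*feed_rate + 16. Reaching 120 requires feed_rate = 13/2, not an integer.
Intervening on pressure: with other inputs at their observed values, tensile = 4*pressure + 112. Solving for 120 gives pressure = 2, within [1, 6].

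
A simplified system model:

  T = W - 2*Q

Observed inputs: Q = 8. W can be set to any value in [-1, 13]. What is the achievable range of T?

-17 to -3

Substituting into the T equation gives T = W - 16.
Linear in W, so extremes are at the endpoints: W = -1 gives T = -17; W = 13 gives T = -3.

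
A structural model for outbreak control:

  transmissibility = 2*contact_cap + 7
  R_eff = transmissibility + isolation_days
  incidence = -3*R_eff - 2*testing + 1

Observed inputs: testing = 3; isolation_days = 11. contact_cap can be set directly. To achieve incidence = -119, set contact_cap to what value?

Substituting into the R_eff equation gives R_eff = 2*contact_cap + 18.
Substituting into the incidence equation gives incidence = -6*contact_cap - 59.
Solve -6*contact_cap - 59 = -119: contact_cap = (-119 + 59) / -6 = 10.

contact_cap = 10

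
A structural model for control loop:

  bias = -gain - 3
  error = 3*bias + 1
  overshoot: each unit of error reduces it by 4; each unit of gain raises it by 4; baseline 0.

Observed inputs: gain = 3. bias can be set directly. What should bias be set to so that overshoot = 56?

Intervening on bias fixes its value directly, overriding its dependence on gain.
Substituting into the overshoot equation gives overshoot = -12*bias + 8.
Solve -12*bias + 8 = 56: bias = (56 - 8) / -12 = -4.

bias = -4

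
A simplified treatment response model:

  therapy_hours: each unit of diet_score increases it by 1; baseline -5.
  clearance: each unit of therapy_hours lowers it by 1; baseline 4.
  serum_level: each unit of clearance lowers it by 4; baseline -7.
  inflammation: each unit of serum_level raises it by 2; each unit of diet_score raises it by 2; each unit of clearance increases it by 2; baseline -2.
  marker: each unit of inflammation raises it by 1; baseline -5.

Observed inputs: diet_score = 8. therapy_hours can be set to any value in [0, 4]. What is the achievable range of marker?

Intervening on therapy_hours fixes its value directly, overriding its dependence on diet_score.
Substituting into the serum_level equation gives serum_level = 4*therapy_hours - 23.
inflammation becomes 6*therapy_hours - 24.
Substituting into the marker equation gives marker = 6*therapy_hours - 29.
Linear in therapy_hours, so extremes are at the endpoints: therapy_hours = 0 gives marker = -29; therapy_hours = 4 gives marker = -5.

-29 to -5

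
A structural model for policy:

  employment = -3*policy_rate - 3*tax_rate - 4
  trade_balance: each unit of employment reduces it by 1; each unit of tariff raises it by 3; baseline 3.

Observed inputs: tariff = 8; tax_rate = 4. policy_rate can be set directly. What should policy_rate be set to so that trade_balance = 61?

policy_rate = 6

Substituting into the employment equation gives employment = -3*policy_rate - 16.
Substituting into the trade_balance equation gives trade_balance = 3*policy_rate + 43.
Solve 3*policy_rate + 43 = 61: policy_rate = (61 - 43) / 3 = 6.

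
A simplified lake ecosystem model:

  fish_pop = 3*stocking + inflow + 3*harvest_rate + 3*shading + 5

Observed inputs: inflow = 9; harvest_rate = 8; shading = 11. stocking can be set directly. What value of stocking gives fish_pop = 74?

stocking = 1

Substituting into the fish_pop equation gives fish_pop = 3*stocking + 71.
Solve 3*stocking + 71 = 74: stocking = (74 - 71) / 3 = 1.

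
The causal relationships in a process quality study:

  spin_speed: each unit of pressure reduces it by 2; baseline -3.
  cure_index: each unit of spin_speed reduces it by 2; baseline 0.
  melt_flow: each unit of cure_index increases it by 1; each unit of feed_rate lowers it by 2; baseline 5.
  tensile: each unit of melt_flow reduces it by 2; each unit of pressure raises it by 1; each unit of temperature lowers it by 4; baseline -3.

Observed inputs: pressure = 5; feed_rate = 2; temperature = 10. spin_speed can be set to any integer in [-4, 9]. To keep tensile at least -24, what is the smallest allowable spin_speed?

Intervening on spin_speed fixes its value directly, overriding its dependence on pressure.
Substituting into the melt_flow equation gives melt_flow = -2*spin_speed + 1.
tensile becomes 4*spin_speed - 40.
Require 4*spin_speed - 40 ≥ -24, so spin_speed ≥ 4.
The smallest integer in [-4, 9] satisfying this is 4.

spin_speed = 4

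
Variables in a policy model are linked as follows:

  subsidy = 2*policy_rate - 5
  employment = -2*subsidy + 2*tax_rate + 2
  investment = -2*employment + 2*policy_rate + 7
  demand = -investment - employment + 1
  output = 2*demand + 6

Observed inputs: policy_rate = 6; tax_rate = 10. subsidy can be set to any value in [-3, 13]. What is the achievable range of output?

Intervening on subsidy fixes its value directly, overriding its dependence on policy_rate.
Substituting into the employment equation gives employment = -2*subsidy + 22.
So investment = 4*subsidy - 25.
So demand = -2*subsidy + 4.
Substituting into the output equation gives output = -4*subsidy + 14.
Linear in subsidy, so extremes are at the endpoints: subsidy = -3 gives output = 26; subsidy = 13 gives output = -38.

-38 to 26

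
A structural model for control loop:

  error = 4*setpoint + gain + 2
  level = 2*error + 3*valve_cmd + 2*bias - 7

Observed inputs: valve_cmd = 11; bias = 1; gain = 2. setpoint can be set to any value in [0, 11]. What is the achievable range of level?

Substituting into the error equation gives error = 4*setpoint + 4.
Substituting into the level equation gives level = 8*setpoint + 36.
Linear in setpoint, so extremes are at the endpoints: setpoint = 0 gives level = 36; setpoint = 11 gives level = 124.

36 to 124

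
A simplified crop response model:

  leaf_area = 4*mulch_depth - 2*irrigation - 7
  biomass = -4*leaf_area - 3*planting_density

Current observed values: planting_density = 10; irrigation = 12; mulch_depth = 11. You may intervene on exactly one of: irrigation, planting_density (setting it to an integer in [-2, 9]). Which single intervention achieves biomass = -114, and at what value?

set irrigation = 8

Intervening on irrigation: with other inputs at their observed values, biomass = 8*irrigation - 178. Solving for -114 gives irrigation = 8, within [-2, 9].
Intervening on planting_density: biomass = -3*planting_density - 52. Reaching -114 requires planting_density = 62/3, not an integer.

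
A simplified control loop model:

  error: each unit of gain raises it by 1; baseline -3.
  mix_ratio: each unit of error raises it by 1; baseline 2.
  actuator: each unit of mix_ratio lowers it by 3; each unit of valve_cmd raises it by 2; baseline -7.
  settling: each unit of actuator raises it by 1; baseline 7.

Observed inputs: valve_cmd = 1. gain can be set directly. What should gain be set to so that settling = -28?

Substituting into the mix_ratio equation gives mix_ratio = gain - 1.
Substituting into the actuator equation gives actuator = -3*gain - 2.
Substituting into the settling equation gives settling = -3*gain + 5.
Solve -3*gain + 5 = -28: gain = (-28 - 5) / -3 = 11.

gain = 11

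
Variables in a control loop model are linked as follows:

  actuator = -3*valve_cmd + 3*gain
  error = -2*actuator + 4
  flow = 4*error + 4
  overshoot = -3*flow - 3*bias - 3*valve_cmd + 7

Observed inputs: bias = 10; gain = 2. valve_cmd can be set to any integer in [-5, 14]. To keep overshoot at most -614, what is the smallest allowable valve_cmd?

Substituting into the actuator equation gives actuator = -3*valve_cmd + 6.
Substituting into the error equation gives error = 6*valve_cmd - 8.
Substituting into the flow equation gives flow = 24*valve_cmd - 28.
This gives overshoot = -75*valve_cmd + 61.
Require -75*valve_cmd + 61 ≤ -614, so valve_cmd ≥ 9.
The smallest integer in [-5, 14] satisfying this is 9.

valve_cmd = 9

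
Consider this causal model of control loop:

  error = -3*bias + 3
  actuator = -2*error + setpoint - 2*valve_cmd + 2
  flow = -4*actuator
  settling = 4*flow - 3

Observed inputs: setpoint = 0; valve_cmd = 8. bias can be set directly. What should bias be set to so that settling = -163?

bias = 5

Substituting into the actuator equation gives actuator = 6*bias - 20.
Substituting into the flow equation gives flow = -24*bias + 80.
settling becomes -96*bias + 317.
Solve -96*bias + 317 = -163: bias = (-163 - 317) / -96 = 5.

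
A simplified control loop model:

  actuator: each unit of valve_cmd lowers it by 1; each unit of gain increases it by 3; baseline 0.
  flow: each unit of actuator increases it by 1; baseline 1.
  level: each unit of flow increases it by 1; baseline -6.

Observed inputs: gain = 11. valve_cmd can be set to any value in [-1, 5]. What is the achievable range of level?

23 to 29

Substituting into the actuator equation gives actuator = -valve_cmd + 33.
This gives flow = -valve_cmd + 34.
So level = -valve_cmd + 28.
Linear in valve_cmd, so extremes are at the endpoints: valve_cmd = -1 gives level = 29; valve_cmd = 5 gives level = 23.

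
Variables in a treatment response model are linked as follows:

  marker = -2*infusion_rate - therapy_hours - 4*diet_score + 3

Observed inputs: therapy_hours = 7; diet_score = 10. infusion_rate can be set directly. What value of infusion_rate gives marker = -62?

infusion_rate = 9

Substituting into the marker equation gives marker = -2*infusion_rate - 44.
Solve -2*infusion_rate - 44 = -62: infusion_rate = (-62 + 44) / -2 = 9.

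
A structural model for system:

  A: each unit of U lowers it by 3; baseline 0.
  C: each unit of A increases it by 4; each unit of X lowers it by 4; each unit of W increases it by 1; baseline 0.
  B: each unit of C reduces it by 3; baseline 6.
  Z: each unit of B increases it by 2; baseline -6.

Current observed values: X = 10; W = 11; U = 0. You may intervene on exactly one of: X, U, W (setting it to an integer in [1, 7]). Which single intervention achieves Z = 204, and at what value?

Intervening on X: Z = 24*X - 60. Reaching 204 requires X = 11, outside [1, 7].
Intervening on U: Z = 72*U + 180. Reaching 204 requires U = 1/3, not an integer.
Intervening on W: with other inputs at their observed values, Z = -6*W + 246. Solving for 204 gives W = 7, within [1, 7].

set W = 7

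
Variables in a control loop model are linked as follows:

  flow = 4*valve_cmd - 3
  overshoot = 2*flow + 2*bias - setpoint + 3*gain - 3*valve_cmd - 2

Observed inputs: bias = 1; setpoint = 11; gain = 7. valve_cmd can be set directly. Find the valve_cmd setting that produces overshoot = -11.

valve_cmd = -3

Substituting into the overshoot equation gives overshoot = 5*valve_cmd + 4.
Solve 5*valve_cmd + 4 = -11: valve_cmd = (-11 - 4) / 5 = -3.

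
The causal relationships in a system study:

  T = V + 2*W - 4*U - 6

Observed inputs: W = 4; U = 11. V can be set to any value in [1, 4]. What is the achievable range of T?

-41 to -38

Substituting into the T equation gives T = V - 42.
Linear in V, so extremes are at the endpoints: V = 1 gives T = -41; V = 4 gives T = -38.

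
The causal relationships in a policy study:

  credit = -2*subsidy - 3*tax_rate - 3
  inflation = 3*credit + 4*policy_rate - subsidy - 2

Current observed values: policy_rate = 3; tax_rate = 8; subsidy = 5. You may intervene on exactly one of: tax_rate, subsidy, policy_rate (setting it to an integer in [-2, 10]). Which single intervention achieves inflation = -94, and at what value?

set policy_rate = 6

Intervening on tax_rate: inflation = -9*tax_rate - 34. Reaching -94 requires tax_rate = 20/3, not an integer.
Intervening on subsidy: inflation = -7*subsidy - 71. Reaching -94 requires subsidy = 23/7, not an integer.
Intervening on policy_rate: with other inputs at their observed values, inflation = 4*policy_rate - 118. Solving for -94 gives policy_rate = 6, within [-2, 10].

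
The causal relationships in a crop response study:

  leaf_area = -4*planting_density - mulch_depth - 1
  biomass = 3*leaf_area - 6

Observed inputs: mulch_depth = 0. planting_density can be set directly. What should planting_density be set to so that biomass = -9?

Substituting into the leaf_area equation gives leaf_area = -4*planting_density - 1.
Substituting into the biomass equation gives biomass = -12*planting_density - 9.
Solve -12*planting_density - 9 = -9: planting_density = (-9 + 9) / -12 = 0.

planting_density = 0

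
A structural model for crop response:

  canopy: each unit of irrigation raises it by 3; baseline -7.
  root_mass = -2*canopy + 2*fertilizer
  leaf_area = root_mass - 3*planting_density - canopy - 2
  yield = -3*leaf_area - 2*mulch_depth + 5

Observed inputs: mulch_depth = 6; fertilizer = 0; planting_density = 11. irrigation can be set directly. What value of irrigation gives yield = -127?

Substituting into the root_mass equation gives root_mass = -6*irrigation + 14.
So leaf_area = -9*irrigation - 14.
Substituting into the yield equation gives yield = 27*irrigation + 35.
Solve 27*irrigation + 35 = -127: irrigation = (-127 - 35) / 27 = -6.

irrigation = -6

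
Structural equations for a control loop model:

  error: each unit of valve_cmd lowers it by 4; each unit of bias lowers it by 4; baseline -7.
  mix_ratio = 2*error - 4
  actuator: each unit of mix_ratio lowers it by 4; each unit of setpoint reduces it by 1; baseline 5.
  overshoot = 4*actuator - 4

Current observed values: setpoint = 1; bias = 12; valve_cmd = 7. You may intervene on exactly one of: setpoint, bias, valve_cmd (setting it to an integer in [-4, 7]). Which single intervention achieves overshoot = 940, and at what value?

set bias = -2

Intervening on setpoint: overshoot = -4*setpoint + 2736. Reaching 940 requires setpoint = 449, outside [-4, 7].
Intervening on bias: with other inputs at their observed values, overshoot = 128*bias + 1196. Solving for 940 gives bias = -2, within [-4, 7].
Intervening on valve_cmd: overshoot = 128*valve_cmd + 1836. Reaching 940 requires valve_cmd = -7, outside [-4, 7].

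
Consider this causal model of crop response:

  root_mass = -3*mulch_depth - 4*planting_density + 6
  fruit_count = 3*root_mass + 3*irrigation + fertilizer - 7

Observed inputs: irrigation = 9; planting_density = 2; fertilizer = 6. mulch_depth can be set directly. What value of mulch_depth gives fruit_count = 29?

Substituting into the root_mass equation gives root_mass = -3*mulch_depth - 2.
Substituting into the fruit_count equation gives fruit_count = -9*mulch_depth + 20.
Solve -9*mulch_depth + 20 = 29: mulch_depth = (29 - 20) / -9 = -1.

mulch_depth = -1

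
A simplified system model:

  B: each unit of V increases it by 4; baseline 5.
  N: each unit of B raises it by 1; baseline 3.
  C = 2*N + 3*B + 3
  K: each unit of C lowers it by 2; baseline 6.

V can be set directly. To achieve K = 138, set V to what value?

Substituting into the N equation gives N = 4*V + 8.
Substituting into the C equation gives C = 20*V + 34.
This gives K = -40*V - 62.
Solve -40*V - 62 = 138: V = (138 + 62) / -40 = -5.

V = -5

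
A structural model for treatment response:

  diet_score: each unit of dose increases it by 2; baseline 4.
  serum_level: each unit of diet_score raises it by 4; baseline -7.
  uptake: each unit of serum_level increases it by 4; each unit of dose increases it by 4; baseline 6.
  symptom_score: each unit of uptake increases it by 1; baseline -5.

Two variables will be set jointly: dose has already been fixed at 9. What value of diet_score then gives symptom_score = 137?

With dose held at 9:
Intervening on diet_score fixes its value directly, overriding its dependence on dose.
Substituting into the uptake equation gives uptake = 16*diet_score + 14.
Substituting into the symptom_score equation gives symptom_score = 16*diet_score + 9.
Solve 16*diet_score + 9 = 137: diet_score = (137 - 9) / 16 = 8.

diet_score = 8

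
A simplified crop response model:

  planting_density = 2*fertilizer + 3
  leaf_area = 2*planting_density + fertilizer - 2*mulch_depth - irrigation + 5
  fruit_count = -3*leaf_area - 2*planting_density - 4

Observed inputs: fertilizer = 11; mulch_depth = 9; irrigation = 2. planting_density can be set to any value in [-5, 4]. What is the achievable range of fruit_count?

-24 to 48

Intervening on planting_density fixes its value directly, overriding its dependence on fertilizer.
Substituting into the leaf_area equation gives leaf_area = 2*planting_density - 4.
Substituting into the fruit_count equation gives fruit_count = -8*planting_density + 8.
Linear in planting_density, so extremes are at the endpoints: planting_density = -5 gives fruit_count = 48; planting_density = 4 gives fruit_count = -24.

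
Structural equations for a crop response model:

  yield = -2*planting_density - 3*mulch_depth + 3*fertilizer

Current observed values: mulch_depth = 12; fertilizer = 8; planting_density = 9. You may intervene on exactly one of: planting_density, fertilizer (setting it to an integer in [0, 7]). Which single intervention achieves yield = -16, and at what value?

set planting_density = 2

Intervening on planting_density: with other inputs at their observed values, yield = -2*planting_density - 12. Solving for -16 gives planting_density = 2, within [0, 7].
Intervening on fertilizer: yield = 3*fertilizer - 54. Reaching -16 requires fertilizer = 38/3, not an integer.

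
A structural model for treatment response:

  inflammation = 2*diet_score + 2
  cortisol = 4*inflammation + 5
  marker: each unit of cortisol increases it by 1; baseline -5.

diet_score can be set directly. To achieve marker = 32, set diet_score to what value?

Substituting into the cortisol equation gives cortisol = 8*diet_score + 13.
So marker = 8*diet_score + 8.
Solve 8*diet_score + 8 = 32: diet_score = (32 - 8) / 8 = 3.

diet_score = 3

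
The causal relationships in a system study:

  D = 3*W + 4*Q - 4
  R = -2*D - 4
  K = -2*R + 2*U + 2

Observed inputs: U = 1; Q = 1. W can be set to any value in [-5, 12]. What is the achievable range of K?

-48 to 156

Substituting into the D equation gives D = 3*W.
R becomes -6*W - 4.
Substituting into the K equation gives K = 12*W + 12.
Linear in W, so extremes are at the endpoints: W = -5 gives K = -48; W = 12 gives K = 156.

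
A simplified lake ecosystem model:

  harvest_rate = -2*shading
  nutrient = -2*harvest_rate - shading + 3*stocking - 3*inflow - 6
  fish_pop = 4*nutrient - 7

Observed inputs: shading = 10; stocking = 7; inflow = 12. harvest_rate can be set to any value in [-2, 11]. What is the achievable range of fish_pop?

Intervening on harvest_rate fixes its value directly, overriding its dependence on shading.
Substituting into the nutrient equation gives nutrient = -2*harvest_rate - 31.
Substituting into the fish_pop equation gives fish_pop = -8*harvest_rate - 131.
Linear in harvest_rate, so extremes are at the endpoints: harvest_rate = -2 gives fish_pop = -115; harvest_rate = 11 gives fish_pop = -219.

-219 to -115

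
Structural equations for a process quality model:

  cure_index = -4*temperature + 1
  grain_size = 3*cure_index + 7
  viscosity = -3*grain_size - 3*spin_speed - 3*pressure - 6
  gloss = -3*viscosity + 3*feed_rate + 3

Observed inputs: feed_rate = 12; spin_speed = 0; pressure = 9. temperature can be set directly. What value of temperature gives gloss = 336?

Substituting into the grain_size equation gives grain_size = -12*temperature + 10.
So viscosity = 36*temperature - 63.
Substituting into the gloss equation gives gloss = -108*temperature + 228.
Solve -108*temperature + 228 = 336: temperature = (336 - 228) / -108 = -1.

temperature = -1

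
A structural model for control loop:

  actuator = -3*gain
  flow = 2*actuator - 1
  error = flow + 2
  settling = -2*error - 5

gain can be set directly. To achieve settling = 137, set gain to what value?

gain = 12

Substituting into the flow equation gives flow = -6*gain - 1.
This gives error = -6*gain + 1.
Substituting into the settling equation gives settling = 12*gain - 7.
Solve 12*gain - 7 = 137: gain = (137 + 7) / 12 = 12.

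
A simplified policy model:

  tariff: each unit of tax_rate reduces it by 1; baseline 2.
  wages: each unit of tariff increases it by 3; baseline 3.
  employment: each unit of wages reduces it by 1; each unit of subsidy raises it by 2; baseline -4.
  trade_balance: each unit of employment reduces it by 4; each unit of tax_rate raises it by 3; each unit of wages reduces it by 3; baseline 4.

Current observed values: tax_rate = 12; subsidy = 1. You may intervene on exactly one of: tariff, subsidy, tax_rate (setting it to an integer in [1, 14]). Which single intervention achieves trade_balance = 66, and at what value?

Intervening on tariff: with other inputs at their observed values, trade_balance = 3*tariff + 51. Solving for 66 gives tariff = 5, within [1, 14].
Intervening on subsidy: trade_balance = -8*subsidy + 29. Reaching 66 requires subsidy = -37/8, not an integer.
Intervening on tax_rate: the paths from tax_rate to trade_balance cancel (net effect zero), leaving trade_balance = 21; 66 is unreachable this way.

set tariff = 5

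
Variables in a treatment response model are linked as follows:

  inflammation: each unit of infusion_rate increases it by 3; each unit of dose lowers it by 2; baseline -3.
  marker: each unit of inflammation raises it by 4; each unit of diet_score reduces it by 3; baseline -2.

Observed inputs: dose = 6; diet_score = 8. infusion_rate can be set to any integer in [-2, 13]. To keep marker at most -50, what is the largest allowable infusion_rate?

Substituting into the inflammation equation gives inflammation = 3*infusion_rate - 15.
This gives marker = 12*infusion_rate - 86.
Require 12*infusion_rate - 86 ≤ -50, so infusion_rate ≤ 3.
The largest integer in [-2, 13] satisfying this is 3.

infusion_rate = 3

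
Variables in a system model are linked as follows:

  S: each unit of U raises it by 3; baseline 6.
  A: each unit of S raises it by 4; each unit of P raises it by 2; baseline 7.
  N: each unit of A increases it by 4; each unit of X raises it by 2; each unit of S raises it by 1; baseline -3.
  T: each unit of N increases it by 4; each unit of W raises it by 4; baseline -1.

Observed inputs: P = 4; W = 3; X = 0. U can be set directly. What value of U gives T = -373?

Substituting into the A equation gives A = 12*U + 39.
Substituting into the N equation gives N = 51*U + 159.
T becomes 204*U + 647.
Solve 204*U + 647 = -373: U = (-373 - 647) / 204 = -5.

U = -5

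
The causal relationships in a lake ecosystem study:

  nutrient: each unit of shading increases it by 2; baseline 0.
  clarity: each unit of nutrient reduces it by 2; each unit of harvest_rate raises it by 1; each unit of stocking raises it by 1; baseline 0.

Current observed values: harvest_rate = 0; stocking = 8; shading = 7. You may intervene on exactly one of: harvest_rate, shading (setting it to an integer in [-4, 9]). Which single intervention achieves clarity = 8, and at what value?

Intervening on harvest_rate: clarity = harvest_rate - 20. Reaching 8 requires harvest_rate = 28, outside [-4, 9].
Intervening on shading: with other inputs at their observed values, clarity = -4*shading + 8. Solving for 8 gives shading = 0, within [-4, 9].

set shading = 0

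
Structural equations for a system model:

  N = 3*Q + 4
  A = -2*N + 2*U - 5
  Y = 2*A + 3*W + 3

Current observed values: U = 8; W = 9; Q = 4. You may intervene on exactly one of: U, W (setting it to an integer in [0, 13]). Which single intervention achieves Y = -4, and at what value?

set U = 10

Intervening on U: with other inputs at their observed values, Y = 4*U - 44. Solving for -4 gives U = 10, within [0, 13].
Intervening on W: Y = 3*W - 39. Reaching -4 requires W = 35/3, not an integer.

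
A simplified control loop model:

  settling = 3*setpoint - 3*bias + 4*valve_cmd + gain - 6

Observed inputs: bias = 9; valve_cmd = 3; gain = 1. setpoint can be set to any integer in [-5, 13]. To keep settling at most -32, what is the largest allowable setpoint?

Substituting into the settling equation gives settling = 3*setpoint - 20.
Require 3*setpoint - 20 ≤ -32, so setpoint ≤ -4.
The largest integer in [-5, 13] satisfying this is -4.

setpoint = -4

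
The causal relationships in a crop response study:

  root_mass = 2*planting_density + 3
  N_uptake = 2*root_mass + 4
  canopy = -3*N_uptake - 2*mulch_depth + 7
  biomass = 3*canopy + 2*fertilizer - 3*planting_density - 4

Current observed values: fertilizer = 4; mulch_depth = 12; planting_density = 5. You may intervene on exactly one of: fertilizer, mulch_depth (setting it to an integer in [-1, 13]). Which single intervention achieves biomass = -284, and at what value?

Intervening on fertilizer: biomass = 2*fertilizer - 340. Reaching -284 requires fertilizer = 28, outside [-1, 13].
Intervening on mulch_depth: with other inputs at their observed values, biomass = -6*mulch_depth - 260. Solving for -284 gives mulch_depth = 4, within [-1, 13].

set mulch_depth = 4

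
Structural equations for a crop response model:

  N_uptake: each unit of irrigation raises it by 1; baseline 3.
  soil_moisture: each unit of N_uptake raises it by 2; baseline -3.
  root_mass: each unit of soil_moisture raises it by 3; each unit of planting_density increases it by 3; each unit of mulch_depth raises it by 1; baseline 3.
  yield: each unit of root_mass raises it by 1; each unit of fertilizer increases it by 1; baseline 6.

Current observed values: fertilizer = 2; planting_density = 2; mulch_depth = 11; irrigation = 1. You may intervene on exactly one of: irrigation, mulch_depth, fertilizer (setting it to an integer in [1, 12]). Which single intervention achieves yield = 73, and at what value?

set irrigation = 6

Intervening on irrigation: with other inputs at their observed values, yield = 6*irrigation + 37. Solving for 73 gives irrigation = 6, within [1, 12].
Intervening on mulch_depth: yield = mulch_depth + 32. Reaching 73 requires mulch_depth = 41, outside [1, 12].
Intervening on fertilizer: yield = fertilizer + 41. Reaching 73 requires fertilizer = 32, outside [1, 12].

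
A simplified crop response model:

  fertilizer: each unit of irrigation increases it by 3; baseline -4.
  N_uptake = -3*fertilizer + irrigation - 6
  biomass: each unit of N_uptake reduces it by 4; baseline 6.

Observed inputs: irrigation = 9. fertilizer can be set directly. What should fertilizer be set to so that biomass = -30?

Intervening on fertilizer fixes its value directly, overriding its dependence on irrigation.
Substituting into the N_uptake equation gives N_uptake = -3*fertilizer + 3.
Substituting into the biomass equation gives biomass = 12*fertilizer - 6.
Solve 12*fertilizer - 6 = -30: fertilizer = (-30 + 6) / 12 = -2.

fertilizer = -2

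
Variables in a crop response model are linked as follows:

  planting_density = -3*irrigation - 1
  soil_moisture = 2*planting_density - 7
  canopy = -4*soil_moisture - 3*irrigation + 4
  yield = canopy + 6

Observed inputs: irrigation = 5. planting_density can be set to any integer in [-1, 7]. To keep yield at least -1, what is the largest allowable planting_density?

planting_density = 3

Intervening on planting_density fixes its value directly, overriding its dependence on irrigation.
Substituting into the canopy equation gives canopy = -8*planting_density + 17.
So yield = -8*planting_density + 23.
Require -8*planting_density + 23 ≥ -1, so planting_density ≤ 3.
The largest integer in [-1, 7] satisfying this is 3.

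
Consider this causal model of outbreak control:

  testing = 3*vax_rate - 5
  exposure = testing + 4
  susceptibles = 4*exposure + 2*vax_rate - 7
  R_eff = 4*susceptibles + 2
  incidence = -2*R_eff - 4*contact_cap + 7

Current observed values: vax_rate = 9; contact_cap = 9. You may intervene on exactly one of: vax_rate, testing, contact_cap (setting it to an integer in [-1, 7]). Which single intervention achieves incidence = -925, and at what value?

Intervening on vax_rate: incidence = -112*vax_rate + 55. Reaching -925 requires vax_rate = 35/4, not an integer.
Intervening on testing: incidence = -32*testing - 249. Reaching -925 requires testing = 169/8, not an integer.
Intervening on contact_cap: with other inputs at their observed values, incidence = -4*contact_cap - 917. Solving for -925 gives contact_cap = 2, within [-1, 7].

set contact_cap = 2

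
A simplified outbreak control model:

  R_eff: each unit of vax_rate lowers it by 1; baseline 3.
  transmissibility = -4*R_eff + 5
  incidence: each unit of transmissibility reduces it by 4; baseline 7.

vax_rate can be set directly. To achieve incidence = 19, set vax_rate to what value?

vax_rate = 1

Substituting into the transmissibility equation gives transmissibility = 4*vax_rate - 7.
Substituting into the incidence equation gives incidence = -16*vax_rate + 35.
Solve -16*vax_rate + 35 = 19: vax_rate = (19 - 35) / -16 = 1.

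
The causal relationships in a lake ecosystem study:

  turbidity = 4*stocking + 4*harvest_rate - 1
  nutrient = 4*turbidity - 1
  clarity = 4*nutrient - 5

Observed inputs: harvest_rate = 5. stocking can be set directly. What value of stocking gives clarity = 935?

stocking = 10

Substituting into the turbidity equation gives turbidity = 4*stocking + 19.
So nutrient = 16*stocking + 75.
So clarity = 64*stocking + 295.
Solve 64*stocking + 295 = 935: stocking = (935 - 295) / 64 = 10.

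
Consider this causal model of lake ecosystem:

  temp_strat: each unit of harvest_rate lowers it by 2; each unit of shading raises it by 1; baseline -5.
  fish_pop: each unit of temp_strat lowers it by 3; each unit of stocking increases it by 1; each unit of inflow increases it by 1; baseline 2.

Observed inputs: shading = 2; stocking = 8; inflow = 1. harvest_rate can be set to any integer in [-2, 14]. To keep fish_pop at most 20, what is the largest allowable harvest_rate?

harvest_rate = 0

Substituting into the temp_strat equation gives temp_strat = -2*harvest_rate - 3.
Substituting into the fish_pop equation gives fish_pop = 6*harvest_rate + 20.
Require 6*harvest_rate + 20 ≤ 20, so harvest_rate ≤ 0.
The largest integer in [-2, 14] satisfying this is 0.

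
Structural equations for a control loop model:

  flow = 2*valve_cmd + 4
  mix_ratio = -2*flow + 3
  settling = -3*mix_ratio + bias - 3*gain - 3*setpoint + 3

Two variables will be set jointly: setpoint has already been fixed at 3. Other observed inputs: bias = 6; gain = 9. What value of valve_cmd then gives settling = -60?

With setpoint held at 3:
Substituting into the mix_ratio equation gives mix_ratio = -4*valve_cmd - 5.
Substituting into the settling equation gives settling = 12*valve_cmd - 12.
Solve 12*valve_cmd - 12 = -60: valve_cmd = (-60 + 12) / 12 = -4.

valve_cmd = -4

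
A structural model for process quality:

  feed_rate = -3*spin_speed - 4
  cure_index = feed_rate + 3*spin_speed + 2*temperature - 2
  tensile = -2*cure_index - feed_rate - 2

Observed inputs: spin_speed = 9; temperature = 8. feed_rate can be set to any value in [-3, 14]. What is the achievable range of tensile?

-126 to -75

Intervening on feed_rate fixes its value directly, overriding its dependence on spin_speed.
Substituting into the cure_index equation gives cure_index = feed_rate + 41.
So tensile = -3*feed_rate - 84.
Linear in feed_rate, so extremes are at the endpoints: feed_rate = -3 gives tensile = -75; feed_rate = 14 gives tensile = -126.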